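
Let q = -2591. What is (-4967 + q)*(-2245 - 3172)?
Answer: 40941686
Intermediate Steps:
(-4967 + q)*(-2245 - 3172) = (-4967 - 2591)*(-2245 - 3172) = -7558*(-5417) = 40941686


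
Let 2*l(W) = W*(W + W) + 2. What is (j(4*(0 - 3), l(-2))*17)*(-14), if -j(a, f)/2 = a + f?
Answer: -3332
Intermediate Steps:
l(W) = 1 + W² (l(W) = (W*(W + W) + 2)/2 = (W*(2*W) + 2)/2 = (2*W² + 2)/2 = (2 + 2*W²)/2 = 1 + W²)
j(a, f) = -2*a - 2*f (j(a, f) = -2*(a + f) = -2*a - 2*f)
(j(4*(0 - 3), l(-2))*17)*(-14) = ((-8*(0 - 3) - 2*(1 + (-2)²))*17)*(-14) = ((-8*(-3) - 2*(1 + 4))*17)*(-14) = ((-2*(-12) - 2*5)*17)*(-14) = ((24 - 10)*17)*(-14) = (14*17)*(-14) = 238*(-14) = -3332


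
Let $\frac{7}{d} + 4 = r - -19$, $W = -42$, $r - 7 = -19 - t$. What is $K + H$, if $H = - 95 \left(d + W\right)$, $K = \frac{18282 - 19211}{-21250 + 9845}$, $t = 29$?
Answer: $\frac{1190763179}{296530} \approx 4015.7$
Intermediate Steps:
$r = -41$ ($r = 7 - 48 = -41$)
$d = - \frac{7}{26}$ ($d = \frac{7}{-4 - 22} = \frac{7}{-26} = 7 \left(- \frac{1}{26}\right) = - \frac{7}{26} \approx -0.26923$)
$K = \frac{929}{11405}$ ($K = - \frac{929}{-11405} = \left(-929\right) \left(- \frac{1}{11405}\right) = \frac{929}{11405} \approx 0.081455$)
$H = \frac{104405}{26}$ ($H = - 95 \left(- \frac{7}{26} - 42\right) = \left(-95\right) \left(- \frac{1099}{26}\right) = \frac{104405}{26} \approx 4015.6$)
$K + H = \frac{929}{11405} + \frac{104405}{26} = \frac{1190763179}{296530}$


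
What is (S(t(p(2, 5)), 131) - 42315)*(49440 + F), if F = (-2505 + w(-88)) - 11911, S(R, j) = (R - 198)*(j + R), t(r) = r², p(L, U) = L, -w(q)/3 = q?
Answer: -2417404440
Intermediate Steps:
w(q) = -3*q
S(R, j) = (-198 + R)*(R + j)
F = -14152 (F = (-2505 - 3*(-88)) - 11911 = (-2505 + 264) - 11911 = -2241 - 11911 = -14152)
(S(t(p(2, 5)), 131) - 42315)*(49440 + F) = (((2²)² - 198*2² - 198*131 + 2²*131) - 42315)*(49440 - 14152) = ((4² - 198*4 - 25938 + 4*131) - 42315)*35288 = ((16 - 792 - 25938 + 524) - 42315)*35288 = (-26190 - 42315)*35288 = -68505*35288 = -2417404440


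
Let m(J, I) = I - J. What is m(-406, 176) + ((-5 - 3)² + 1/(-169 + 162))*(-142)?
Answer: -59400/7 ≈ -8485.7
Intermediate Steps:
m(-406, 176) + ((-5 - 3)² + 1/(-169 + 162))*(-142) = (176 - 1*(-406)) + ((-5 - 3)² + 1/(-169 + 162))*(-142) = (176 + 406) + ((-8)² + 1/(-7))*(-142) = 582 + (64 - ⅐)*(-142) = 582 + (447/7)*(-142) = 582 - 63474/7 = -59400/7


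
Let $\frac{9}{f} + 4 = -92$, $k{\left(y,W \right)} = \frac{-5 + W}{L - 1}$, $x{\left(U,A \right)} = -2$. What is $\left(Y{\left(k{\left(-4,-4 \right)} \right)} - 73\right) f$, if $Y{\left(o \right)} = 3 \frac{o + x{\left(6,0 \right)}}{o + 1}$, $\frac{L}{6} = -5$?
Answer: $\frac{9237}{1280} \approx 7.2164$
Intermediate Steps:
$L = -30$ ($L = 6 \left(-5\right) = -30$)
$k{\left(y,W \right)} = \frac{5}{31} - \frac{W}{31}$ ($k{\left(y,W \right)} = \frac{-5 + W}{-30 - 1} = \frac{-5 + W}{-31} = \left(-5 + W\right) \left(- \frac{1}{31}\right) = \frac{5}{31} - \frac{W}{31}$)
$Y{\left(o \right)} = \frac{3 \left(-2 + o\right)}{1 + o}$ ($Y{\left(o \right)} = 3 \frac{o - 2}{o + 1} = 3 \frac{-2 + o}{1 + o} = \frac{3 \left(-2 + o\right)}{1 + o}$)
$f = - \frac{3}{32}$ ($f = \frac{9}{-4 - 92} = \frac{9}{-96} = 9 \left(- \frac{1}{96}\right) = - \frac{3}{32} \approx -0.09375$)
$\left(Y{\left(k{\left(-4,-4 \right)} \right)} - 73\right) f = \left(\frac{3 \left(-2 + \left(\frac{5}{31} - - \frac{4}{31}\right)\right)}{1 + \left(\frac{5}{31} - - \frac{4}{31}\right)} - 73\right) \left(- \frac{3}{32}\right) = \left(\frac{3 \left(-2 + \left(\frac{5}{31} + \frac{4}{31}\right)\right)}{1 + \left(\frac{5}{31} + \frac{4}{31}\right)} - 73\right) \left(- \frac{3}{32}\right) = \left(\frac{3 \left(-2 + \frac{9}{31}\right)}{1 + \frac{9}{31}} - 73\right) \left(- \frac{3}{32}\right) = \left(3 \frac{1}{\frac{40}{31}} \left(- \frac{53}{31}\right) - 73\right) \left(- \frac{3}{32}\right) = \left(3 \cdot \frac{31}{40} \left(- \frac{53}{31}\right) - 73\right) \left(- \frac{3}{32}\right) = \left(- \frac{159}{40} - 73\right) \left(- \frac{3}{32}\right) = \left(- \frac{3079}{40}\right) \left(- \frac{3}{32}\right) = \frac{9237}{1280}$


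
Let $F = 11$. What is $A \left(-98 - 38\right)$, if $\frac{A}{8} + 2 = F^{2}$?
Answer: $-129472$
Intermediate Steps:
$A = 952$ ($A = -16 + 8 \cdot 11^{2} = -16 + 8 \cdot 121 = -16 + 968 = 952$)
$A \left(-98 - 38\right) = 952 \left(-98 - 38\right) = 952 \left(-136\right) = -129472$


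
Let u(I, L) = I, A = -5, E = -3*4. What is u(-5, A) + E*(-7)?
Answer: 79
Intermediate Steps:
E = -12
u(-5, A) + E*(-7) = -5 - 12*(-7) = -5 + 84 = 79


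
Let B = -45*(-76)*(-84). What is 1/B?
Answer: -1/287280 ≈ -3.4809e-6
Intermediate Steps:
B = -287280 (B = 3420*(-84) = -287280)
1/B = 1/(-287280) = -1/287280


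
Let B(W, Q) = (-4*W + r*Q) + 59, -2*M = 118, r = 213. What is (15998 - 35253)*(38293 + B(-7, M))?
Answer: -497029315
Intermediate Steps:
M = -59 (M = -1/2*118 = -59)
B(W, Q) = 59 - 4*W + 213*Q (B(W, Q) = (-4*W + 213*Q) + 59 = 59 - 4*W + 213*Q)
(15998 - 35253)*(38293 + B(-7, M)) = (15998 - 35253)*(38293 + (59 - 4*(-7) + 213*(-59))) = -19255*(38293 + (59 + 28 - 12567)) = -19255*(38293 - 12480) = -19255*25813 = -497029315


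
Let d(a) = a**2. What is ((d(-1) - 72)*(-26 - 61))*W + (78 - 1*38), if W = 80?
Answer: 494200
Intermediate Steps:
((d(-1) - 72)*(-26 - 61))*W + (78 - 1*38) = (((-1)**2 - 72)*(-26 - 61))*80 + (78 - 1*38) = ((1 - 72)*(-87))*80 + (78 - 38) = -71*(-87)*80 + 40 = 6177*80 + 40 = 494160 + 40 = 494200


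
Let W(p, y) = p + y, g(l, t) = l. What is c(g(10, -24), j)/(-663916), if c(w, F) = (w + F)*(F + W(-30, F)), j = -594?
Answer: -177828/165979 ≈ -1.0714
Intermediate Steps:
c(w, F) = (-30 + 2*F)*(F + w) (c(w, F) = (w + F)*(F + (-30 + F)) = (F + w)*(-30 + 2*F) = (-30 + 2*F)*(F + w))
c(g(10, -24), j)/(-663916) = (-30*(-594) - 30*10 + 2*(-594)² + 2*(-594)*10)/(-663916) = (17820 - 300 + 2*352836 - 11880)*(-1/663916) = (17820 - 300 + 705672 - 11880)*(-1/663916) = 711312*(-1/663916) = -177828/165979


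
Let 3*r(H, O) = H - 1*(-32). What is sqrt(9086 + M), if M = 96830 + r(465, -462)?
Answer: sqrt(954735)/3 ≈ 325.70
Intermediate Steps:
r(H, O) = 32/3 + H/3 (r(H, O) = (H - 1*(-32))/3 = (H + 32)/3 = (32 + H)/3 = 32/3 + H/3)
M = 290987/3 (M = 96830 + (32/3 + (1/3)*465) = 96830 + (32/3 + 155) = 96830 + 497/3 = 290987/3 ≈ 96996.)
sqrt(9086 + M) = sqrt(9086 + 290987/3) = sqrt(318245/3) = sqrt(954735)/3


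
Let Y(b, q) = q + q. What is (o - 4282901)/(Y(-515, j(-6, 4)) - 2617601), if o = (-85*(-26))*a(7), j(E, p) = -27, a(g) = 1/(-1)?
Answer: 4285111/2617655 ≈ 1.6370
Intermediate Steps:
a(g) = -1
Y(b, q) = 2*q
o = -2210 (o = -85*(-26)*(-1) = 2210*(-1) = -2210)
(o - 4282901)/(Y(-515, j(-6, 4)) - 2617601) = (-2210 - 4282901)/(2*(-27) - 2617601) = -4285111/(-54 - 2617601) = -4285111/(-2617655) = -4285111*(-1/2617655) = 4285111/2617655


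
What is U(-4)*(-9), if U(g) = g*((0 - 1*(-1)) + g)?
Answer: -108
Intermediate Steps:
U(g) = g*(1 + g) (U(g) = g*((0 + 1) + g) = g*(1 + g))
U(-4)*(-9) = -4*(1 - 4)*(-9) = -4*(-3)*(-9) = 12*(-9) = -108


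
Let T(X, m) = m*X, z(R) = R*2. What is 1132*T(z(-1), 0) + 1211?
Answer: 1211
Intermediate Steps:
z(R) = 2*R
T(X, m) = X*m
1132*T(z(-1), 0) + 1211 = 1132*((2*(-1))*0) + 1211 = 1132*(-2*0) + 1211 = 1132*0 + 1211 = 0 + 1211 = 1211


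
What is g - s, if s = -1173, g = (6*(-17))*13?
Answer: -153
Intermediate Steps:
g = -1326 (g = -102*13 = -1326)
g - s = -1326 - 1*(-1173) = -1326 + 1173 = -153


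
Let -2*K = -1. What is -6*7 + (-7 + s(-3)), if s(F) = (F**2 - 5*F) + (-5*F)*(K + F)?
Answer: -125/2 ≈ -62.500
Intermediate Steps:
K = 1/2 (K = -1/2*(-1) = 1/2 ≈ 0.50000)
s(F) = F**2 - 5*F - 5*F*(1/2 + F) (s(F) = (F**2 - 5*F) + (-5*F)*(1/2 + F) = (F**2 - 5*F) - 5*F*(1/2 + F) = F**2 - 5*F - 5*F*(1/2 + F))
-6*7 + (-7 + s(-3)) = -6*7 + (-7 - 1/2*(-3)*(15 + 8*(-3))) = -42 + (-7 - 1/2*(-3)*(15 - 24)) = -42 + (-7 - 1/2*(-3)*(-9)) = -42 + (-7 - 27/2) = -42 - 41/2 = -125/2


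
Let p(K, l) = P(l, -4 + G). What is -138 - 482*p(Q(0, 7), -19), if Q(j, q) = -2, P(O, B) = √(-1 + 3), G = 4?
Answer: -138 - 482*√2 ≈ -819.65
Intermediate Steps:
P(O, B) = √2
p(K, l) = √2
-138 - 482*p(Q(0, 7), -19) = -138 - 482*√2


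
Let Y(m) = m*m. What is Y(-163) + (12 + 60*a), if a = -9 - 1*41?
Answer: 23581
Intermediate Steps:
a = -50 (a = -9 - 41 = -50)
Y(m) = m²
Y(-163) + (12 + 60*a) = (-163)² + (12 + 60*(-50)) = 26569 + (12 - 3000) = 26569 - 2988 = 23581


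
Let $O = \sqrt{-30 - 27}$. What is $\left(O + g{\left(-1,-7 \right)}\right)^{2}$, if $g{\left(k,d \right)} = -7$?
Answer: $\left(7 - i \sqrt{57}\right)^{2} \approx -8.0 - 105.7 i$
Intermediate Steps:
$O = i \sqrt{57}$ ($O = \sqrt{-57} = i \sqrt{57} \approx 7.5498 i$)
$\left(O + g{\left(-1,-7 \right)}\right)^{2} = \left(i \sqrt{57} - 7\right)^{2} = \left(-7 + i \sqrt{57}\right)^{2}$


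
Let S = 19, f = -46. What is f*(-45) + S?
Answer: 2089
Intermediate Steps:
f*(-45) + S = -46*(-45) + 19 = 2070 + 19 = 2089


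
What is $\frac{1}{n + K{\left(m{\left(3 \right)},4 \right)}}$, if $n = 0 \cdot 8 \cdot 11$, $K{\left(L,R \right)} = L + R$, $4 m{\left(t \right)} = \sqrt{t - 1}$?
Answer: $\frac{32}{127} - \frac{2 \sqrt{2}}{127} \approx 0.2297$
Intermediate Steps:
$m{\left(t \right)} = \frac{\sqrt{-1 + t}}{4}$ ($m{\left(t \right)} = \frac{\sqrt{t - 1}}{4} = \frac{\sqrt{-1 + t}}{4}$)
$n = 0$ ($n = 0 \cdot 11 = 0$)
$\frac{1}{n + K{\left(m{\left(3 \right)},4 \right)}} = \frac{1}{0 + \left(\frac{\sqrt{-1 + 3}}{4} + 4\right)} = \frac{1}{0 + \left(\frac{\sqrt{2}}{4} + 4\right)} = \frac{1}{0 + \left(4 + \frac{\sqrt{2}}{4}\right)} = \frac{1}{4 + \frac{\sqrt{2}}{4}}$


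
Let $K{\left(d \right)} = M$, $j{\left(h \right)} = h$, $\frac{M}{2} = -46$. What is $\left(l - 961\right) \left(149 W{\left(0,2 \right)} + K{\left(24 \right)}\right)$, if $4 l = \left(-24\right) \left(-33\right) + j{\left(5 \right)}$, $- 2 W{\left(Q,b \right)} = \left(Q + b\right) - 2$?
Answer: $70081$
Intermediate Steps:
$M = -92$ ($M = 2 \left(-46\right) = -92$)
$W{\left(Q,b \right)} = 1 - \frac{Q}{2} - \frac{b}{2}$ ($W{\left(Q,b \right)} = - \frac{\left(Q + b\right) - 2}{2} = - \frac{-2 + Q + b}{2} = 1 - \frac{Q}{2} - \frac{b}{2}$)
$K{\left(d \right)} = -92$
$l = \frac{797}{4}$ ($l = \frac{\left(-24\right) \left(-33\right) + 5}{4} = \frac{792 + 5}{4} = \frac{1}{4} \cdot 797 = \frac{797}{4} \approx 199.25$)
$\left(l - 961\right) \left(149 W{\left(0,2 \right)} + K{\left(24 \right)}\right) = \left(\frac{797}{4} - 961\right) \left(149 \left(1 - 0 - 1\right) - 92\right) = - \frac{3047 \left(149 \left(1 + 0 - 1\right) - 92\right)}{4} = - \frac{3047 \left(149 \cdot 0 - 92\right)}{4} = - \frac{3047 \left(0 - 92\right)}{4} = \left(- \frac{3047}{4}\right) \left(-92\right) = 70081$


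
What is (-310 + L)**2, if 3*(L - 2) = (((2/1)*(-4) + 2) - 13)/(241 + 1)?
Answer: 50009035129/527076 ≈ 94880.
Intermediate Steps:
L = 1433/726 (L = 2 + ((((2/1)*(-4) + 2) - 13)/(241 + 1))/3 = 2 + ((((2*1)*(-4) + 2) - 13)/242)/3 = 2 + (((2*(-4) + 2) - 13)*(1/242))/3 = 2 + (((-8 + 2) - 13)*(1/242))/3 = 2 + ((-6 - 13)*(1/242))/3 = 2 + (-19*1/242)/3 = 2 + (1/3)*(-19/242) = 2 - 19/726 = 1433/726 ≈ 1.9738)
(-310 + L)**2 = (-310 + 1433/726)**2 = (-223627/726)**2 = 50009035129/527076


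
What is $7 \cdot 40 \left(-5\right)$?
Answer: $-1400$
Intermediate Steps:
$7 \cdot 40 \left(-5\right) = 280 \left(-5\right) = -1400$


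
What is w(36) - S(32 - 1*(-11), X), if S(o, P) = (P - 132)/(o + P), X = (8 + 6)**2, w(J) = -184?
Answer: -44040/239 ≈ -184.27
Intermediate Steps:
X = 196 (X = 14**2 = 196)
S(o, P) = (-132 + P)/(P + o)
w(36) - S(32 - 1*(-11), X) = -184 - (-132 + 196)/(196 + (32 - 1*(-11))) = -184 - 64/(196 + (32 + 11)) = -184 - 64/(196 + 43) = -184 - 64/239 = -44040/239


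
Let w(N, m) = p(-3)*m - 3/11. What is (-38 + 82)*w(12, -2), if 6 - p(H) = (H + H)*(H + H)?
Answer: 2628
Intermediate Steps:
p(H) = 6 - 4*H**2 (p(H) = 6 - (H + H)*(H + H) = 6 - 2*H*2*H = 6 - 4*H**2)
w(N, m) = -3/11 - 30*m (w(N, m) = (6 - 4*(-3)**2)*m - 3/11 = (6 - 4*9)*m - 3*1/11 = (6 - 36)*m - 3/11 = -30*m - 3/11 = -3/11 - 30*m)
(-38 + 82)*w(12, -2) = (-38 + 82)*(-3/11 - 30*(-2)) = 44*(-3/11 + 60) = 44*(657/11) = 2628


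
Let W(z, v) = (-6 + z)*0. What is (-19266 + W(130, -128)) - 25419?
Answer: -44685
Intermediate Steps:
W(z, v) = 0
(-19266 + W(130, -128)) - 25419 = (-19266 + 0) - 25419 = -19266 - 25419 = -44685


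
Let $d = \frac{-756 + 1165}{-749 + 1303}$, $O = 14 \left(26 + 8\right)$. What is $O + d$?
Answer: $\frac{264113}{554} \approx 476.74$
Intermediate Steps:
$O = 476$ ($O = 14 \cdot 34 = 476$)
$d = \frac{409}{554} \approx 0.73827$
$O + d = 476 + \frac{409}{554} = \frac{264113}{554}$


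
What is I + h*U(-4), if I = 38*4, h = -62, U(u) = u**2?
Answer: -840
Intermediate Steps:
I = 152
I + h*U(-4) = 152 - 62*(-4)**2 = 152 - 62*16 = 152 - 992 = -840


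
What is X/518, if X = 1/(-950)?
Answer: -1/492100 ≈ -2.0321e-6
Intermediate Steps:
X = -1/950 ≈ -0.0010526
X/518 = -1/950/518 = -1/950*1/518 = -1/492100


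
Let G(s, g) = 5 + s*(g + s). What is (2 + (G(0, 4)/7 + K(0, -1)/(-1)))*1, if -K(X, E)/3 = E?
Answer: -2/7 ≈ -0.28571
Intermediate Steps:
K(X, E) = -3*E
(2 + (G(0, 4)/7 + K(0, -1)/(-1)))*1 = (2 + ((5 + 0² + 4*0)/7 - 3*(-1)/(-1)))*1 = (2 + ((5 + 0 + 0)*(⅐) + 3*(-1)))*1 = (2 + (5*(⅐) - 3))*1 = (2 + (5/7 - 3))*1 = (2 - 16/7)*1 = -2/7*1 = -2/7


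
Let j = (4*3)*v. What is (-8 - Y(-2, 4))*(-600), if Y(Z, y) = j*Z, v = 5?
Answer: -67200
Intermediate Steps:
j = 60 (j = (4*3)*5 = 12*5 = 60)
Y(Z, y) = 60*Z
(-8 - Y(-2, 4))*(-600) = (-8 - 60*(-2))*(-600) = (-8 - 1*(-120))*(-600) = (-8 + 120)*(-600) = 112*(-600) = -67200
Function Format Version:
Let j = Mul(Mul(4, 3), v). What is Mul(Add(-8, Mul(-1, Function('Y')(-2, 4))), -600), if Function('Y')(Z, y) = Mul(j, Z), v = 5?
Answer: -67200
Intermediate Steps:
j = 60 (j = Mul(Mul(4, 3), 5) = Mul(12, 5) = 60)
Function('Y')(Z, y) = Mul(60, Z)
Mul(Add(-8, Mul(-1, Function('Y')(-2, 4))), -600) = Mul(Add(-8, Mul(-1, Mul(60, -2))), -600) = Mul(Add(-8, Mul(-1, -120)), -600) = Mul(Add(-8, 120), -600) = Mul(112, -600) = -67200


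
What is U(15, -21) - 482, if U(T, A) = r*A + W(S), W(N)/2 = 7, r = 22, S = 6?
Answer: -930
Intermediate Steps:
W(N) = 14 (W(N) = 2*7 = 14)
U(T, A) = 14 + 22*A (U(T, A) = 22*A + 14 = 14 + 22*A)
U(15, -21) - 482 = (14 + 22*(-21)) - 482 = (14 - 462) - 482 = -448 - 482 = -930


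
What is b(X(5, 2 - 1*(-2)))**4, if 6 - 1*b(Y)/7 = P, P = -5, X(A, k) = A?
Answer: 35153041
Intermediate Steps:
b(Y) = 77 (b(Y) = 42 - 7*(-5) = 42 + 35 = 77)
b(X(5, 2 - 1*(-2)))**4 = 77**4 = 35153041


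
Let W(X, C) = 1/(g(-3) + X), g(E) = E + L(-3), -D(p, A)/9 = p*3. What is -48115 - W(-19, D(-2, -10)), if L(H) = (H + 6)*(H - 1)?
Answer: -1635909/34 ≈ -48115.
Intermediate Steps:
D(p, A) = -27*p (D(p, A) = -9*p*3 = -27*p)
L(H) = (-1 + H)*(6 + H) (L(H) = (6 + H)*(-1 + H) = (-1 + H)*(6 + H))
g(E) = -12 + E (g(E) = E + (-6 + (-3)² + 5*(-3)) = E + (-6 + 9 - 15) = E - 12 = -12 + E)
W(X, C) = 1/(-15 + X) (W(X, C) = 1/((-12 - 3) + X) = 1/(-15 + X))
-48115 - W(-19, D(-2, -10)) = -48115 - 1/(-15 - 19) = -48115 - 1/(-34) = -48115 - 1*(-1/34) = -48115 + 1/34 = -1635909/34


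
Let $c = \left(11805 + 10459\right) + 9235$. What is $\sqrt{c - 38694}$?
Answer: $i \sqrt{7195} \approx 84.823 i$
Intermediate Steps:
$c = 31499$ ($c = 22264 + 9235 = 31499$)
$\sqrt{c - 38694} = \sqrt{31499 - 38694} = \sqrt{-7195} = i \sqrt{7195}$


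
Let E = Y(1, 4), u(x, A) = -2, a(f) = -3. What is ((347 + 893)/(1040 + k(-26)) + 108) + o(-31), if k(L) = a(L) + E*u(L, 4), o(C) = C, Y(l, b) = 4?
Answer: 80473/1029 ≈ 78.205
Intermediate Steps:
E = 4
k(L) = -11 (k(L) = -3 + 4*(-2) = -3 - 8 = -11)
((347 + 893)/(1040 + k(-26)) + 108) + o(-31) = ((347 + 893)/(1040 - 11) + 108) - 31 = (1240/1029 + 108) - 31 = 112372/1029 - 31 = 80473/1029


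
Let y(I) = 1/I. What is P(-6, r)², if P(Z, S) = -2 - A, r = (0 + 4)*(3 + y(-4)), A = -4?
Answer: 4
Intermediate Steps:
r = 11 (r = (0 + 4)*(3 + 1/(-4)) = 4*(3 - ¼) = 4*(11/4) = 11)
P(Z, S) = 2 (P(Z, S) = -2 - 1*(-4) = -2 + 4 = 2)
P(-6, r)² = 2² = 4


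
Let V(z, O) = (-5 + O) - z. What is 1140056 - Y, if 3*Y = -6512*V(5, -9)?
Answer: 3296440/3 ≈ 1.0988e+6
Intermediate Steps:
V(z, O) = -5 + O - z
Y = 123728/3 (Y = (-6512*(-5 - 9 - 1*5))/3 = (-6512*(-5 - 9 - 5))/3 = (-6512*(-19))/3 = (1/3)*123728 = 123728/3 ≈ 41243.)
1140056 - Y = 1140056 - 1*123728/3 = 1140056 - 123728/3 = 3296440/3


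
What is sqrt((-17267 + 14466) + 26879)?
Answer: sqrt(24078) ≈ 155.17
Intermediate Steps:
sqrt((-17267 + 14466) + 26879) = sqrt(-2801 + 26879) = sqrt(24078)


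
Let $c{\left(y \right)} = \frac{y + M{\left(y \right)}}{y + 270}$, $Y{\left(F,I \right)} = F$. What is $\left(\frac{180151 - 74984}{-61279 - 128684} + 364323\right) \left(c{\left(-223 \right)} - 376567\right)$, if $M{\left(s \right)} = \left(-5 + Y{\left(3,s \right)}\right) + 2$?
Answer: $- \frac{408299908676684368}{2976087} \approx -1.3719 \cdot 10^{11}$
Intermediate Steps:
$M{\left(s \right)} = 0$ ($M{\left(s \right)} = \left(-5 + 3\right) + 2 = -2 + 2 = 0$)
$c{\left(y \right)} = \frac{y}{270 + y}$ ($c{\left(y \right)} = \frac{y + 0}{y + 270} = \frac{y}{270 + y}$)
$\left(\frac{180151 - 74984}{-61279 - 128684} + 364323\right) \left(c{\left(-223 \right)} - 376567\right) = \left(\frac{180151 - 74984}{-61279 - 128684} + 364323\right) \left(- \frac{223}{270 - 223} - 376567\right) = \left(\frac{105167}{-189963} + 364323\right) \left(- \frac{223}{47} - 376567\right) = \left(105167 \left(- \frac{1}{189963}\right) + 364323\right) \left(\left(-223\right) \frac{1}{47} - 376567\right) = \left(- \frac{105167}{189963} + 364323\right) \left(- \frac{223}{47} - 376567\right) = \frac{69207784882}{189963} \left(- \frac{17698872}{47}\right) = - \frac{408299908676684368}{2976087}$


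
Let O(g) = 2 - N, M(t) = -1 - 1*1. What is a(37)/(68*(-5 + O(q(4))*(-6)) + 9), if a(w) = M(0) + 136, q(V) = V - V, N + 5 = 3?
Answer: -134/1963 ≈ -0.068263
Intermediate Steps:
N = -2 (N = -5 + 3 = -2)
q(V) = 0
M(t) = -2 (M(t) = -1 - 1 = -2)
O(g) = 4 (O(g) = 2 - 1*(-2) = 2 + 2 = 4)
a(w) = 134 (a(w) = -2 + 136 = 134)
a(37)/(68*(-5 + O(q(4))*(-6)) + 9) = 134/(68*(-5 + 4*(-6)) + 9) = 134/(68*(-5 - 24) + 9) = 134/(68*(-29) + 9) = 134/(-1972 + 9) = 134/(-1963) = 134*(-1/1963) = -134/1963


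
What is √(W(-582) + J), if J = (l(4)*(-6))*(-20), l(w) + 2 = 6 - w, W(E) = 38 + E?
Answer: 4*I*√34 ≈ 23.324*I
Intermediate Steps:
l(w) = 4 - w (l(w) = -2 + (6 - w) = 4 - w)
J = 0 (J = ((4 - 1*4)*(-6))*(-20) = ((4 - 4)*(-6))*(-20) = (0*(-6))*(-20) = 0*(-20) = 0)
√(W(-582) + J) = √((38 - 582) + 0) = √(-544 + 0) = √(-544) = 4*I*√34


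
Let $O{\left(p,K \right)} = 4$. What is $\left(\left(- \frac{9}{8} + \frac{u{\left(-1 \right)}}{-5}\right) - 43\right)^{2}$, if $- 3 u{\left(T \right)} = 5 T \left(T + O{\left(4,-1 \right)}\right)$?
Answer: $\frac{130321}{64} \approx 2036.3$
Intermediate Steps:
$u{\left(T \right)} = - \frac{5 T \left(4 + T\right)}{3}$ ($u{\left(T \right)} = - \frac{5 T \left(T + 4\right)}{3} = - \frac{5 T \left(4 + T\right)}{3}$)
$\left(\left(- \frac{9}{8} + \frac{u{\left(-1 \right)}}{-5}\right) - 43\right)^{2} = \left(\left(- \frac{9}{8} + \frac{\left(- \frac{5}{3}\right) \left(-1\right) \left(4 - 1\right)}{-5}\right) - 43\right)^{2} = \left(\left(\left(-9\right) \frac{1}{8} + \left(- \frac{5}{3}\right) \left(-1\right) 3 \left(- \frac{1}{5}\right)\right) - 43\right)^{2} = \left(\left(- \frac{9}{8} + 5 \left(- \frac{1}{5}\right)\right) - 43\right)^{2} = \left(\left(- \frac{9}{8} - 1\right) - 43\right)^{2} = \left(- \frac{17}{8} - 43\right)^{2} = \left(- \frac{361}{8}\right)^{2} = \frac{130321}{64}$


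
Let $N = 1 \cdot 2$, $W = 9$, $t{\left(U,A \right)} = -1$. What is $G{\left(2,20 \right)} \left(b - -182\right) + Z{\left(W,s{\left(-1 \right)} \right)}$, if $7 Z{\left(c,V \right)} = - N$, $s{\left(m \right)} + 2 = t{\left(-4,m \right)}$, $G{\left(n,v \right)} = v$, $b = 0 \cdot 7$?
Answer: $\frac{25478}{7} \approx 3639.7$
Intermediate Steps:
$b = 0$
$s{\left(m \right)} = -3$ ($s{\left(m \right)} = -2 - 1 = -3$)
$N = 2$
$Z{\left(c,V \right)} = - \frac{2}{7}$ ($Z{\left(c,V \right)} = \frac{\left(-1\right) 2}{7} = \frac{1}{7} \left(-2\right) = - \frac{2}{7}$)
$G{\left(2,20 \right)} \left(b - -182\right) + Z{\left(W,s{\left(-1 \right)} \right)} = 20 \left(0 - -182\right) - \frac{2}{7} = 20 \left(0 + 182\right) - \frac{2}{7} = 20 \cdot 182 - \frac{2}{7} = 3640 - \frac{2}{7} = \frac{25478}{7}$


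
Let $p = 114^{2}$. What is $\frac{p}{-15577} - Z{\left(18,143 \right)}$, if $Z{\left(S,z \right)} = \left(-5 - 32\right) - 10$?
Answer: $\frac{719123}{15577} \approx 46.166$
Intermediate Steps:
$Z{\left(S,z \right)} = -47$ ($Z{\left(S,z \right)} = -37 - 10 = -47$)
$p = 12996$
$\frac{p}{-15577} - Z{\left(18,143 \right)} = \frac{12996}{-15577} - -47 = 12996 \left(- \frac{1}{15577}\right) + 47 = - \frac{12996}{15577} + 47 = \frac{719123}{15577}$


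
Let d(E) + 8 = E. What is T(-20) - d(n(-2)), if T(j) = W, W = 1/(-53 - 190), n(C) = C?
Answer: 2429/243 ≈ 9.9959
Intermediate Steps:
W = -1/243 (W = 1/(-243) = -1/243 ≈ -0.0041152)
d(E) = -8 + E
T(j) = -1/243
T(-20) - d(n(-2)) = -1/243 - (-8 - 2) = -1/243 - 1*(-10) = -1/243 + 10 = 2429/243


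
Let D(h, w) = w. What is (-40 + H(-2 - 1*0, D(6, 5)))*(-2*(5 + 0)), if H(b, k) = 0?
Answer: 400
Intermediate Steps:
(-40 + H(-2 - 1*0, D(6, 5)))*(-2*(5 + 0)) = (-40 + 0)*(-2*(5 + 0)) = -(-80)*5 = -40*(-10) = 400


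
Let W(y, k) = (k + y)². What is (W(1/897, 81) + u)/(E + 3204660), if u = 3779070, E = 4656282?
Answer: 1522976459297/3162492340839 ≈ 0.48157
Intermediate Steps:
(W(1/897, 81) + u)/(E + 3204660) = ((81 + 1/897)² + 3779070)/(4656282 + 3204660) = ((81 + 1/897)² + 3779070)/7860942 = ((72658/897)² + 3779070)*(1/7860942) = (5279184964/804609 + 3779070)*(1/7860942) = (3045952918594/804609)*(1/7860942) = 1522976459297/3162492340839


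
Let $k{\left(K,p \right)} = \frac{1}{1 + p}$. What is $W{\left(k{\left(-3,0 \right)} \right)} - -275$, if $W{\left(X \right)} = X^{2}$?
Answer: $276$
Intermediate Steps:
$W{\left(k{\left(-3,0 \right)} \right)} - -275 = \left(\frac{1}{1 + 0}\right)^{2} - -275 = \left(1^{-1}\right)^{2} + 275 = 1^{2} + 275 = 1 + 275 = 276$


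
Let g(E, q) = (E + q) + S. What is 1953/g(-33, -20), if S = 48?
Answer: -1953/5 ≈ -390.60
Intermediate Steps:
g(E, q) = 48 + E + q (g(E, q) = (E + q) + 48 = 48 + E + q)
1953/g(-33, -20) = 1953/(48 - 33 - 20) = 1953/(-5) = 1953*(-⅕) = -1953/5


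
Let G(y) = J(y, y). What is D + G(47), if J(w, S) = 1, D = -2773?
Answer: -2772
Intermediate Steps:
G(y) = 1
D + G(47) = -2773 + 1 = -2772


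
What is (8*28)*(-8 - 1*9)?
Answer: -3808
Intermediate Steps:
(8*28)*(-8 - 1*9) = 224*(-8 - 9) = 224*(-17) = -3808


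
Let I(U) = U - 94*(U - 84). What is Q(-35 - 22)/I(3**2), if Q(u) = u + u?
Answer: -38/2353 ≈ -0.016150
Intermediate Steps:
Q(u) = 2*u
I(U) = 7896 - 93*U (I(U) = U - 94*(-84 + U) = U - (-7896 + 94*U) = U + (7896 - 94*U) = 7896 - 93*U)
Q(-35 - 22)/I(3**2) = (2*(-35 - 22))/(7896 - 93*3**2) = (2*(-57))/(7896 - 93*9) = -114/(7896 - 837) = -114/7059 = -114*1/7059 = -38/2353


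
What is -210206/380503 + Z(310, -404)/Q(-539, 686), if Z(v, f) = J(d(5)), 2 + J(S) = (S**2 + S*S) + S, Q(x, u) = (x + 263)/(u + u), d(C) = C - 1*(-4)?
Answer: -22071121615/26254707 ≈ -840.65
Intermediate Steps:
d(C) = 4 + C (d(C) = C + 4 = 4 + C)
Q(x, u) = (263 + x)/(2*u) (Q(x, u) = (263 + x)/((2*u)) = (263 + x)*(1/(2*u)) = (263 + x)/(2*u))
J(S) = -2 + S + 2*S**2 (J(S) = -2 + ((S**2 + S*S) + S) = -2 + ((S**2 + S**2) + S) = -2 + (2*S**2 + S) = -2 + (S + 2*S**2) = -2 + S + 2*S**2)
Z(v, f) = 169 (Z(v, f) = -2 + (4 + 5) + 2*(4 + 5)**2 = -2 + 9 + 2*9**2 = -2 + 9 + 2*81 = -2 + 9 + 162 = 169)
-210206/380503 + Z(310, -404)/Q(-539, 686) = -210206/380503 + 169/(((1/2)*(263 - 539)/686)) = -210206*1/380503 + 169/(((1/2)*(1/686)*(-276))) = -210206/380503 + 169/(-69/343) = -210206/380503 + 169*(-343/69) = -210206/380503 - 57967/69 = -22071121615/26254707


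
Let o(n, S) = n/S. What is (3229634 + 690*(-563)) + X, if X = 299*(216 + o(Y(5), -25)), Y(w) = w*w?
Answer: 2905449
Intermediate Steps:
Y(w) = w**2
X = 64285 (X = 299*(216 + 5**2/(-25)) = 299*(216 + 25*(-1/25)) = 299*(216 - 1) = 299*215 = 64285)
(3229634 + 690*(-563)) + X = (3229634 + 690*(-563)) + 64285 = (3229634 - 388470) + 64285 = 2841164 + 64285 = 2905449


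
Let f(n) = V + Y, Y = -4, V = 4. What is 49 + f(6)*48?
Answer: 49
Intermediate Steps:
f(n) = 0 (f(n) = 4 - 4 = 0)
49 + f(6)*48 = 49 + 0*48 = 49 + 0 = 49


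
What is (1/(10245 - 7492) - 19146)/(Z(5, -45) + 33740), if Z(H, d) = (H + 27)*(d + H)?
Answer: -52708937/89362380 ≈ -0.58983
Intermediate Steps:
Z(H, d) = (27 + H)*(H + d)
(1/(10245 - 7492) - 19146)/(Z(5, -45) + 33740) = (1/(10245 - 7492) - 19146)/((5**2 + 27*5 + 27*(-45) + 5*(-45)) + 33740) = (1/2753 - 19146)/((25 + 135 - 1215 - 225) + 33740) = (1/2753 - 19146)/(-1280 + 33740) = -52708937/2753/32460 = -52708937/2753*1/32460 = -52708937/89362380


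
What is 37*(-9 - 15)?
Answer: -888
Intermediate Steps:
37*(-9 - 15) = 37*(-24) = -888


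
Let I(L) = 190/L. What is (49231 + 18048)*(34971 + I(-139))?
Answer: 327028350341/139 ≈ 2.3527e+9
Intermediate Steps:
(49231 + 18048)*(34971 + I(-139)) = (49231 + 18048)*(34971 + 190/(-139)) = 67279*(34971 + 190*(-1/139)) = 67279*(34971 - 190/139) = 67279*(4860779/139) = 327028350341/139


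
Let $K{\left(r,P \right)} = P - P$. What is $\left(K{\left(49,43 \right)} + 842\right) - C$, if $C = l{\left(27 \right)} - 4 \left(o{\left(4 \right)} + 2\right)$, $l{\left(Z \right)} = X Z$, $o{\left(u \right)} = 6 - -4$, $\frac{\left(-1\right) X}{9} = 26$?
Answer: $7208$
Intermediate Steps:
$X = -234$ ($X = \left(-9\right) 26 = -234$)
$o{\left(u \right)} = 10$ ($o{\left(u \right)} = 6 + 4 = 10$)
$l{\left(Z \right)} = - 234 Z$
$K{\left(r,P \right)} = 0$
$C = -6366$ ($C = \left(-234\right) 27 - 4 \left(10 + 2\right) = -6318 - 48 = -6366$)
$\left(K{\left(49,43 \right)} + 842\right) - C = \left(0 + 842\right) - -6366 = 842 + 6366 = 7208$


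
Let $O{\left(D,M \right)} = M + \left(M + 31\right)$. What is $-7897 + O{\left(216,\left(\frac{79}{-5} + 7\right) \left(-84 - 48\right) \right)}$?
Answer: $- \frac{27714}{5} \approx -5542.8$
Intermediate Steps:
$O{\left(D,M \right)} = 31 + 2 M$ ($O{\left(D,M \right)} = M + \left(31 + M\right) = 31 + 2 M$)
$-7897 + O{\left(216,\left(\frac{79}{-5} + 7\right) \left(-84 - 48\right) \right)} = -7897 + \left(31 + 2 \left(\frac{79}{-5} + 7\right) \left(-84 - 48\right)\right) = -7897 + \left(31 + 2 \left(79 \left(- \frac{1}{5}\right) + 7\right) \left(-132\right)\right) = -7897 + \left(31 + 2 \left(- \frac{79}{5} + 7\right) \left(-132\right)\right) = -7897 + \left(31 + 2 \left(\left(- \frac{44}{5}\right) \left(-132\right)\right)\right) = -7897 + \left(31 + 2 \cdot \frac{5808}{5}\right) = -7897 + \left(31 + \frac{11616}{5}\right) = -7897 + \frac{11771}{5} = - \frac{27714}{5}$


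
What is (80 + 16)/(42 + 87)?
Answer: 32/43 ≈ 0.74419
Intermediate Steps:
(80 + 16)/(42 + 87) = 96/129 = (1/129)*96 = 32/43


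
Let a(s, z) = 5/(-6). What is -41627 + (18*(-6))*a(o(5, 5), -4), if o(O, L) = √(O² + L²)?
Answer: -41537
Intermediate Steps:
o(O, L) = √(L² + O²)
a(s, z) = -⅚ (a(s, z) = 5*(-⅙) = -⅚)
-41627 + (18*(-6))*a(o(5, 5), -4) = -41627 + (18*(-6))*(-⅚) = -41627 - 108*(-⅚) = -41627 + 90 = -41537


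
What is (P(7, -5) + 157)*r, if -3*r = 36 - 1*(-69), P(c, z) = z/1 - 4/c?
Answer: -5300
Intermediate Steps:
P(c, z) = z - 4/c (P(c, z) = z*1 - 4/c = z - 4/c)
r = -35 (r = -(36 - 1*(-69))/3 = -(36 + 69)/3 = -⅓*105 = -35)
(P(7, -5) + 157)*r = ((-5 - 4/7) + 157)*(-35) = (-39/7 + 157)*(-35) = (1060/7)*(-35) = -5300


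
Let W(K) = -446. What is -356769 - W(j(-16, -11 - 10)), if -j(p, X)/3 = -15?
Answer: -356323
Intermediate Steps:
j(p, X) = 45 (j(p, X) = -3*(-15) = 45)
-356769 - W(j(-16, -11 - 10)) = -356769 - 1*(-446) = -356769 + 446 = -356323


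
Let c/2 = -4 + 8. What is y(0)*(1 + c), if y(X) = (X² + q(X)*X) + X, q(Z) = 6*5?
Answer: 0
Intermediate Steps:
q(Z) = 30
c = 8 (c = 2*(-4 + 8) = 2*4 = 8)
y(X) = X² + 31*X (y(X) = (X² + 30*X) + X = X² + 31*X)
y(0)*(1 + c) = (0*(31 + 0))*(1 + 8) = (0*31)*9 = 0*9 = 0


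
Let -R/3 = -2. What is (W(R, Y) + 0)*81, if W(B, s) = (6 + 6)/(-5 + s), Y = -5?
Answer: -486/5 ≈ -97.200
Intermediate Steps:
R = 6 (R = -3*(-2) = 6)
W(B, s) = 12/(-5 + s)
(W(R, Y) + 0)*81 = (12/(-5 - 5) + 0)*81 = (12/(-10) + 0)*81 = (12*(-1/10) + 0)*81 = (-6/5 + 0)*81 = -6/5*81 = -486/5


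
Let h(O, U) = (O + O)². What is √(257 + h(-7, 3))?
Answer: √453 ≈ 21.284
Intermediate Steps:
h(O, U) = 4*O² (h(O, U) = (2*O)² = 4*O²)
√(257 + h(-7, 3)) = √(257 + 4*(-7)²) = √(257 + 4*49) = √(257 + 196) = √453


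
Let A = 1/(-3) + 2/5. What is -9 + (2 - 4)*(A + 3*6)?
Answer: -677/15 ≈ -45.133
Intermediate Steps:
A = 1/15 (A = 1*(-⅓) + 2*(⅕) = -⅓ + ⅖ = 1/15 ≈ 0.066667)
-9 + (2 - 4)*(A + 3*6) = -9 + (2 - 4)*(1/15 + 3*6) = -9 - 2*(1/15 + 18) = -9 - 2*271/15 = -9 - 542/15 = -677/15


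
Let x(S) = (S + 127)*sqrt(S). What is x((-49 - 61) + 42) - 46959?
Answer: -46959 + 118*I*sqrt(17) ≈ -46959.0 + 486.53*I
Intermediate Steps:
x(S) = sqrt(S)*(127 + S) (x(S) = (127 + S)*sqrt(S) = sqrt(S)*(127 + S))
x((-49 - 61) + 42) - 46959 = sqrt((-49 - 61) + 42)*(127 + ((-49 - 61) + 42)) - 46959 = sqrt(-110 + 42)*(127 + (-110 + 42)) - 46959 = sqrt(-68)*(127 - 68) - 46959 = (2*I*sqrt(17))*59 - 46959 = 118*I*sqrt(17) - 46959 = -46959 + 118*I*sqrt(17)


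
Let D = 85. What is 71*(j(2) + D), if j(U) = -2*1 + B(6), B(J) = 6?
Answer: 6319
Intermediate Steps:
j(U) = 4 (j(U) = -2*1 + 6 = -2 + 6 = 4)
71*(j(2) + D) = 71*(4 + 85) = 71*89 = 6319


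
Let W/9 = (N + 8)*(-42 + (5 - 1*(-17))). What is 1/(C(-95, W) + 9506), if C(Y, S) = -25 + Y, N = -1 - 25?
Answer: 1/9386 ≈ 0.00010654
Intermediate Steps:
N = -26
W = 3240 (W = 9*((-26 + 8)*(-42 + (5 - 1*(-17)))) = 9*(-18*(-42 + (5 + 17))) = 9*(-18*(-42 + 22)) = 9*(-18*(-20)) = 9*360 = 3240)
1/(C(-95, W) + 9506) = 1/((-25 - 95) + 9506) = 1/(-120 + 9506) = 1/9386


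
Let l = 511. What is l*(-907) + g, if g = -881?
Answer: -464358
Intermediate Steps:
l*(-907) + g = 511*(-907) - 881 = -463477 - 881 = -464358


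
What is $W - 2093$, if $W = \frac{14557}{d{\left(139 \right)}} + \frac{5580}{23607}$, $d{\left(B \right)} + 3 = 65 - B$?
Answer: $- \frac{460860574}{201971} \approx -2281.8$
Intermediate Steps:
$d{\left(B \right)} = 62 - B$ ($d{\left(B \right)} = -3 - \left(-65 + B\right) = 62 - B$)
$W = - \frac{38135271}{201971}$ ($W = \frac{14557}{62 - 139} + \frac{5580}{23607} = \frac{14557}{62 - 139} + 5580 \cdot \frac{1}{23607} = \frac{14557}{-77} + \frac{620}{2623} = 14557 \left(- \frac{1}{77}\right) + \frac{620}{2623} = - \frac{14557}{77} + \frac{620}{2623} = - \frac{38135271}{201971} \approx -188.82$)
$W - 2093 = - \frac{38135271}{201971} - 2093 = - \frac{460860574}{201971}$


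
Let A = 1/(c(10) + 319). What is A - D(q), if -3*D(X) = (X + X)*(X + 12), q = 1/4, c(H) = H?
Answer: 16145/7896 ≈ 2.0447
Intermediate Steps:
q = ¼ ≈ 0.25000
A = 1/329 (A = 1/(10 + 319) = 1/329 ≈ 0.0030395)
D(X) = -2*X*(12 + X)/3 (D(X) = -(X + X)*(X + 12)/3 = -2*X*(12 + X)/3)
A - D(q) = 1/329 - (-2)*(12 + ¼)/(3*4) = 1/329 - (-2)*49/(3*4*4) = 1/329 - 1*(-49/24) = 1/329 + 49/24 = 16145/7896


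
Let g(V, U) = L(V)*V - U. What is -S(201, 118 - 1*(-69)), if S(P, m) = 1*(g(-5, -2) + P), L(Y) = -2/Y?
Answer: -201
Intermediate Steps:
g(V, U) = -2 - U (g(V, U) = (-2/V)*V - U = -2 - U)
S(P, m) = P (S(P, m) = 1*((-2 - 1*(-2)) + P) = 1*((-2 + 2) + P) = 1*(0 + P) = 1*P = P)
-S(201, 118 - 1*(-69)) = -1*201 = -201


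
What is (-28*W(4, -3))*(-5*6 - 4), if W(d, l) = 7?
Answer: 6664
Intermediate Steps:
(-28*W(4, -3))*(-5*6 - 4) = (-28*7)*(-5*6 - 4) = -196*(-30 - 4) = -196*(-34) = 6664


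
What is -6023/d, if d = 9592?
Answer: -6023/9592 ≈ -0.62792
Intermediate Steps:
-6023/d = -6023/9592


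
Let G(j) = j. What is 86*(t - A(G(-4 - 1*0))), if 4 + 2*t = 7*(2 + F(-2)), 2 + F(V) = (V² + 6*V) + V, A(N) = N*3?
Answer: -2150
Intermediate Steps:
A(N) = 3*N
F(V) = -2 + V² + 7*V (F(V) = -2 + ((V² + 6*V) + V) = -2 + (V² + 7*V) = -2 + V² + 7*V)
t = -37 (t = -2 + (7*(2 + (-2 + (-2)² + 7*(-2))))/2 = -2 + (7*(2 + (-2 + 4 - 14)))/2 = -2 + (7*(2 - 12))/2 = -2 + (7*(-10))/2 = -2 + (½)*(-70) = -2 - 35 = -37)
86*(t - A(G(-4 - 1*0))) = 86*(-37 - 3*(-4 - 1*0)) = 86*(-37 - 3*(-4 + 0)) = 86*(-37 - 3*(-4)) = 86*(-37 - 1*(-12)) = 86*(-37 + 12) = 86*(-25) = -2150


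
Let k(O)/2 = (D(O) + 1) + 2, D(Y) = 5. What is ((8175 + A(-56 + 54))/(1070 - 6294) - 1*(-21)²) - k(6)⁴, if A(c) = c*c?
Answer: -344672027/5224 ≈ -65979.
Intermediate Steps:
k(O) = 16 (k(O) = 2*((5 + 1) + 2) = 2*(6 + 2) = 2*8 = 16)
A(c) = c²
((8175 + A(-56 + 54))/(1070 - 6294) - 1*(-21)²) - k(6)⁴ = ((8175 + (-56 + 54)²)/(1070 - 6294) - 1*(-21)²) - 1*16⁴ = ((8175 + (-2)²)/(-5224) - 1*441) - 1*65536 = ((8175 + 4)*(-1/5224) - 441) - 65536 = (8179*(-1/5224) - 441) - 65536 = (-8179/5224 - 441) - 65536 = -2311963/5224 - 65536 = -344672027/5224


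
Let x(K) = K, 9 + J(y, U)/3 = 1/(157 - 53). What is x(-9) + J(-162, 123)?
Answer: -3741/104 ≈ -35.971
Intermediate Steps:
J(y, U) = -2805/104 (J(y, U) = -27 + 3/(157 - 53) = -27 + 3/104 = -2805/104)
x(-9) + J(-162, 123) = -9 - 2805/104 = -3741/104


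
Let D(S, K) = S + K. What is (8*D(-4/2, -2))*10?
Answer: -320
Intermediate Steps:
D(S, K) = K + S
(8*D(-4/2, -2))*10 = (8*(-2 - 4/2))*10 = (8*(-2 - 4*½))*10 = (8*(-2 - 2))*10 = (8*(-4))*10 = -32*10 = -320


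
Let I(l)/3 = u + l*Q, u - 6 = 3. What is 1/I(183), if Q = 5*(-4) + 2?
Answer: -1/9855 ≈ -0.00010147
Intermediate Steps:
u = 9 (u = 6 + 3 = 9)
Q = -18 (Q = -20 + 2 = -18)
I(l) = 27 - 54*l (I(l) = 3*(9 + l*(-18)) = 3*(9 - 18*l) = 27 - 54*l)
1/I(183) = 1/(27 - 54*183) = 1/(27 - 9882) = 1/(-9855) = -1/9855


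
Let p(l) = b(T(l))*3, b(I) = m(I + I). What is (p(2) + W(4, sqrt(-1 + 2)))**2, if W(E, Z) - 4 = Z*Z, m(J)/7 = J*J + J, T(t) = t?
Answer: 180625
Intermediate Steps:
m(J) = 7*J + 7*J**2 (m(J) = 7*(J*J + J) = 7*(J**2 + J) = 7*(J + J**2) = 7*J + 7*J**2)
b(I) = 14*I*(1 + 2*I) (b(I) = 7*(I + I)*(1 + (I + I)) = 7*(2*I)*(1 + 2*I) = 14*I*(1 + 2*I))
W(E, Z) = 4 + Z**2 (W(E, Z) = 4 + Z*Z = 4 + Z**2)
p(l) = 42*l*(1 + 2*l) (p(l) = (14*l*(1 + 2*l))*3 = 42*l*(1 + 2*l))
(p(2) + W(4, sqrt(-1 + 2)))**2 = (42*2*(1 + 2*2) + (4 + (sqrt(-1 + 2))**2))**2 = (42*2*(1 + 4) + (4 + (sqrt(1))**2))**2 = (42*2*5 + (4 + 1**2))**2 = (420 + (4 + 1))**2 = (420 + 5)**2 = 425**2 = 180625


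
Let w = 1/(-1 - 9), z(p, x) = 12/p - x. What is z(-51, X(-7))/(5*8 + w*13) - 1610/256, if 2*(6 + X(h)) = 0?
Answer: -5170655/842112 ≈ -6.1401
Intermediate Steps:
X(h) = -6 (X(h) = -6 + (½)*0 = -6 + 0 = -6)
z(p, x) = -x + 12/p
w = -⅒ (w = 1/(-10) = -⅒ ≈ -0.10000)
z(-51, X(-7))/(5*8 + w*13) - 1610/256 = (-1*(-6) + 12/(-51))/(5*8 - ⅒*13) - 1610/256 = (6 + 12*(-1/51))/(40 - 13/10) - 1610*1/256 = (6 - 4/17)/(387/10) - 805/128 = (98/17)*(10/387) - 805/128 = 980/6579 - 805/128 = -5170655/842112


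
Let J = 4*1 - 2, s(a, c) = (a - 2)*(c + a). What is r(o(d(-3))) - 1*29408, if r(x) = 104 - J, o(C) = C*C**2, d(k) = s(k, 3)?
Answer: -29306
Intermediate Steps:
s(a, c) = (-2 + a)*(a + c)
d(k) = -6 + k + k**2 (d(k) = k**2 - 2*k - 2*3 + k*3 = k**2 - 2*k - 6 + 3*k = -6 + k + k**2)
J = 2 (J = 4 - 2 = 2)
o(C) = C**3
r(x) = 102 (r(x) = 104 - 1*2 = 104 - 2 = 102)
r(o(d(-3))) - 1*29408 = 102 - 1*29408 = 102 - 29408 = -29306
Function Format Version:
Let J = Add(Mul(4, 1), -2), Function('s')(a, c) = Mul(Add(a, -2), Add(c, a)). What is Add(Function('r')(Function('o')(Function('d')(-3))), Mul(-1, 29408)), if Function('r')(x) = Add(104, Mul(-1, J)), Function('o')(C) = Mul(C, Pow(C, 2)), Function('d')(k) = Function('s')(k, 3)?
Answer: -29306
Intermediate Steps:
Function('s')(a, c) = Mul(Add(-2, a), Add(a, c))
Function('d')(k) = Add(-6, k, Pow(k, 2)) (Function('d')(k) = Add(Pow(k, 2), Mul(-2, k), Mul(-2, 3), Mul(k, 3)) = Add(Pow(k, 2), Mul(-2, k), -6, Mul(3, k)) = Add(-6, k, Pow(k, 2)))
J = 2 (J = Add(4, -2) = 2)
Function('o')(C) = Pow(C, 3)
Function('r')(x) = 102 (Function('r')(x) = Add(104, Mul(-1, 2)) = Add(104, -2) = 102)
Add(Function('r')(Function('o')(Function('d')(-3))), Mul(-1, 29408)) = Add(102, Mul(-1, 29408)) = Add(102, -29408) = -29306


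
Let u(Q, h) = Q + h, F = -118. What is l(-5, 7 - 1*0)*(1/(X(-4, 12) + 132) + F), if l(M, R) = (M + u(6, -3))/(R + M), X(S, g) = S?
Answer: 15103/128 ≈ 117.99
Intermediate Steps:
l(M, R) = (3 + M)/(M + R) (l(M, R) = (M + (6 - 3))/(R + M) = (M + 3)/(M + R) = (3 + M)/(M + R))
l(-5, 7 - 1*0)*(1/(X(-4, 12) + 132) + F) = ((3 - 5)/(-5 + (7 - 1*0)))*(1/(-4 + 132) - 118) = (-2/(-5 + (7 + 0)))*(1/128 - 118) = (-2/(-5 + 7))*(1/128 - 118) = (-2/2)*(-15103/128) = ((1/2)*(-2))*(-15103/128) = -1*(-15103/128) = 15103/128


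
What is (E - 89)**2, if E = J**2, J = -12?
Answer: 3025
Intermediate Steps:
E = 144 (E = (-12)**2 = 144)
(E - 89)**2 = (144 - 89)**2 = 55**2 = 3025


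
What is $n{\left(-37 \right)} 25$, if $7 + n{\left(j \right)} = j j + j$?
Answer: $33125$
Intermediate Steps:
$n{\left(j \right)} = -7 + j + j^{2}$ ($n{\left(j \right)} = -7 + \left(j j + j\right) = -7 + \left(j^{2} + j\right) = -7 + \left(j + j^{2}\right) = -7 + j + j^{2}$)
$n{\left(-37 \right)} 25 = \left(-7 - 37 + \left(-37\right)^{2}\right) 25 = \left(-7 - 37 + 1369\right) 25 = 1325 \cdot 25 = 33125$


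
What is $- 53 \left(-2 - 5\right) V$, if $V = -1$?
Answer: $-371$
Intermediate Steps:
$- 53 \left(-2 - 5\right) V = - 53 \left(-2 - 5\right) \left(-1\right) = - 53 \left(\left(-7\right) \left(-1\right)\right) = \left(-53\right) 7 = -371$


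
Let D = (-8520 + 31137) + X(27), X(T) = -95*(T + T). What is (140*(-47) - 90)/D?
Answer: -230/603 ≈ -0.38143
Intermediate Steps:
X(T) = -190*T
D = 17487 (D = (-8520 + 31137) - 190*27 = 22617 - 5130 = 17487)
(140*(-47) - 90)/D = (140*(-47) - 90)/17487 = (-6580 - 90)*(1/17487) = -6670*1/17487 = -230/603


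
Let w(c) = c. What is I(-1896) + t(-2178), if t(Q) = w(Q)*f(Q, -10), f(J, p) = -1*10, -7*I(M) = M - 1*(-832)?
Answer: 21932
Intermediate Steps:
I(M) = -832/7 - M/7 (I(M) = -(M - 1*(-832))/7 = -(M + 832)/7 = -(832 + M)/7 = -832/7 - M/7)
f(J, p) = -10
t(Q) = -10*Q (t(Q) = Q*(-10) = -10*Q)
I(-1896) + t(-2178) = (-832/7 - 1/7*(-1896)) - 10*(-2178) = (-832/7 + 1896/7) + 21780 = 152 + 21780 = 21932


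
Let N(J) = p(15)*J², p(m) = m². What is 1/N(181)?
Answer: 1/7371225 ≈ 1.3566e-7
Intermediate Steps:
N(J) = 225*J² (N(J) = 15²*J² = 225*J²)
1/N(181) = 1/(225*181²) = 1/(225*32761) = 1/7371225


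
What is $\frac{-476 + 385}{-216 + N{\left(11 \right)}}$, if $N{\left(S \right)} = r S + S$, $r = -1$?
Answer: $\frac{91}{216} \approx 0.4213$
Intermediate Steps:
$N{\left(S \right)} = 0$ ($N{\left(S \right)} = - S + S = 0$)
$\frac{-476 + 385}{-216 + N{\left(11 \right)}} = \frac{-476 + 385}{-216 + 0} = - \frac{91}{-216} = \left(-91\right) \left(- \frac{1}{216}\right) = \frac{91}{216}$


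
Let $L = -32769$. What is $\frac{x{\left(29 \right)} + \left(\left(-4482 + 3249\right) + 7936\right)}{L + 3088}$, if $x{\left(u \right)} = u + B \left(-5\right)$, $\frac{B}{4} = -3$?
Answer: $- \frac{6792}{29681} \approx -0.22883$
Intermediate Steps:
$B = -12$ ($B = 4 \left(-3\right) = -12$)
$x{\left(u \right)} = 60 + u$ ($x{\left(u \right)} = u - -60 = u + 60 = 60 + u$)
$\frac{x{\left(29 \right)} + \left(\left(-4482 + 3249\right) + 7936\right)}{L + 3088} = \frac{\left(60 + 29\right) + \left(\left(-4482 + 3249\right) + 7936\right)}{-32769 + 3088} = \frac{89 + \left(-1233 + 7936\right)}{-29681} = \left(89 + 6703\right) \left(- \frac{1}{29681}\right) = 6792 \left(- \frac{1}{29681}\right) = - \frac{6792}{29681}$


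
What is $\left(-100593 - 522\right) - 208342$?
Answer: $-309457$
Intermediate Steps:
$\left(-100593 - 522\right) - 208342 = -101115 - 208342 = -309457$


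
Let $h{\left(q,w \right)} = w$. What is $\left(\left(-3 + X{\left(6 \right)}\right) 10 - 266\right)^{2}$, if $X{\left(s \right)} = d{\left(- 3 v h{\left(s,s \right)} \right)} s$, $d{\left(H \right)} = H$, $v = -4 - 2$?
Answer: $38241856$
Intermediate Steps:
$v = -6$ ($v = -4 - 2 = -6$)
$X{\left(s \right)} = 18 s^{2}$ ($X{\left(s \right)} = \left(-3\right) \left(-6\right) s s = 18 s s = 18 s^{2}$)
$\left(\left(-3 + X{\left(6 \right)}\right) 10 - 266\right)^{2} = \left(\left(-3 + 18 \cdot 6^{2}\right) 10 - 266\right)^{2} = \left(\left(-3 + 18 \cdot 36\right) 10 - 266\right)^{2} = \left(\left(-3 + 648\right) 10 - 266\right)^{2} = \left(645 \cdot 10 - 266\right)^{2} = \left(6450 - 266\right)^{2} = 6184^{2} = 38241856$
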